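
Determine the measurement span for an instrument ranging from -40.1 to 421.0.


Span = upper range - lower range.
Span = 421.0 - (-40.1)
Span = 461.1

461.1


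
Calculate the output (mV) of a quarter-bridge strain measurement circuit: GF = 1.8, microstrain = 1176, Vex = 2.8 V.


Quarter bridge output: Vout = (GF * epsilon * Vex) / 4.
Vout = (1.8 * 1176e-6 * 2.8) / 4
Vout = 0.00592704 / 4 V
Vout = 0.00148176 V = 1.4818 mV

1.4818 mV


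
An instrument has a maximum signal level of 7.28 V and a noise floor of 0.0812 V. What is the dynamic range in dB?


Dynamic range = 20 * log10(Vmax / Vnoise).
DR = 20 * log10(7.28 / 0.0812)
DR = 20 * log10(89.66)
DR = 39.05 dB

39.05 dB


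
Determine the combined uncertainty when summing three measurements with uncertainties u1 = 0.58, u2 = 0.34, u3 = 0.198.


For a sum of independent quantities, uc = sqrt(u1^2 + u2^2 + u3^2).
uc = sqrt(0.58^2 + 0.34^2 + 0.198^2)
uc = sqrt(0.3364 + 0.1156 + 0.039204)
uc = 0.7009

0.7009


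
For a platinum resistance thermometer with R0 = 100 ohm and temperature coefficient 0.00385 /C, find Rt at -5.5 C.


The RTD equation: Rt = R0 * (1 + alpha * T).
Rt = 100 * (1 + 0.00385 * -5.5)
Rt = 100 * (1 + -0.021175)
Rt = 100 * 0.978825
Rt = 97.883 ohm

97.883 ohm


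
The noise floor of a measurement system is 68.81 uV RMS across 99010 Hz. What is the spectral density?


Noise spectral density = Vrms / sqrt(BW).
NSD = 68.81 / sqrt(99010)
NSD = 68.81 / 314.6585
NSD = 0.2187 uV/sqrt(Hz)

0.2187 uV/sqrt(Hz)


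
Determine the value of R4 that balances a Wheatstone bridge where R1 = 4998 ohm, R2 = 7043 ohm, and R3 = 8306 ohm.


At balance: R1*R4 = R2*R3, so R4 = R2*R3/R1.
R4 = 7043 * 8306 / 4998
R4 = 58499158 / 4998
R4 = 11704.51 ohm

11704.51 ohm


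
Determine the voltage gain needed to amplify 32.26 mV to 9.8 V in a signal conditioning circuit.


Gain = Vout / Vin (converting to same units).
G = 9.8 V / 32.26 mV
G = 9800.0 mV / 32.26 mV
G = 303.78

303.78


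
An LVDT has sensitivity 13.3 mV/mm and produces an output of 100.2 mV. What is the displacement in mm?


Displacement = Vout / sensitivity.
d = 100.2 / 13.3
d = 7.534 mm

7.534 mm


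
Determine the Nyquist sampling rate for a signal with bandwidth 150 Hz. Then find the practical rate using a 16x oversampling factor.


By Nyquist theorem, fs_min = 2 * fmax.
fs_min = 2 * 150 = 300 Hz
Practical rate = 16 * fs_min = 16 * 300 = 4800 Hz

fs_min = 300 Hz, fs_practical = 4800 Hz


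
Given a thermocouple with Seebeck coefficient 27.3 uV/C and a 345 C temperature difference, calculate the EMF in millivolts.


The thermocouple output V = sensitivity * dT.
V = 27.3 uV/C * 345 C
V = 9418.5 uV
V = 9.418 mV

9.418 mV


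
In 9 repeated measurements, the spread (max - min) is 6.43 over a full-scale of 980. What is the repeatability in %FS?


Repeatability = (spread / full scale) * 100%.
R = (6.43 / 980) * 100
R = 0.656 %FS

0.656 %FS


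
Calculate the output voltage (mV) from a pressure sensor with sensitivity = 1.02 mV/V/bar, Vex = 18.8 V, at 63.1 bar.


Output = sensitivity * Vex * P.
Vout = 1.02 * 18.8 * 63.1
Vout = 19.176 * 63.1
Vout = 1210.01 mV

1210.01 mV


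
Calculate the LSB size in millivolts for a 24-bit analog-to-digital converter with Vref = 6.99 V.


The resolution (LSB) of an ADC is Vref / 2^n.
LSB = 6.99 / 2^24
LSB = 6.99 / 16777216
LSB = 4.2e-07 V = 0.00041664 mV

0.00041664 mV


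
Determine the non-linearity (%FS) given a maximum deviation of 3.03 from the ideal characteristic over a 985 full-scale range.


Linearity error = (max deviation / full scale) * 100%.
Linearity = (3.03 / 985) * 100
Linearity = 0.308 %FS

0.308 %FS


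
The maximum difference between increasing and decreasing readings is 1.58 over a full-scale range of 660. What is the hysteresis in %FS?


Hysteresis = (max difference / full scale) * 100%.
H = (1.58 / 660) * 100
H = 0.239 %FS

0.239 %FS


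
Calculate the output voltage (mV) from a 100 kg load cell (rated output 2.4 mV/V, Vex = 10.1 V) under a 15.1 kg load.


Vout = rated_output * Vex * (load / capacity).
Vout = 2.4 * 10.1 * (15.1 / 100)
Vout = 2.4 * 10.1 * 0.151
Vout = 3.66 mV

3.66 mV


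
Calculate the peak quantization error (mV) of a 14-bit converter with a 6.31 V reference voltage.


The maximum quantization error is +/- LSB/2.
LSB = Vref / 2^n = 6.31 / 16384 = 0.00038513 V
Max error = LSB / 2 = 0.00038513 / 2 = 0.00019257 V
Max error = 0.1926 mV

0.1926 mV


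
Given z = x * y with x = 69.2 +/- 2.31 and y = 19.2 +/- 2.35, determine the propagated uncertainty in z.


For a product z = x*y, the relative uncertainty is:
uz/z = sqrt((ux/x)^2 + (uy/y)^2)
Relative uncertainties: ux/x = 2.31/69.2 = 0.033382
uy/y = 2.35/19.2 = 0.122396
z = 69.2 * 19.2 = 1328.6
uz = 1328.6 * sqrt(0.033382^2 + 0.122396^2) = 168.56

168.56


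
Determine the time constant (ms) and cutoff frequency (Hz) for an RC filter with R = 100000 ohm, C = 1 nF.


Time constant: tau = R * C.
tau = 100000 * 1.00e-09 = 0.0001 s
tau = 0.1 ms
Cutoff frequency: fc = 1 / (2*pi*R*C).
fc = 1 / (2*pi*0.0001) = 1591.55 Hz

tau = 0.1 ms, fc = 1591.55 Hz


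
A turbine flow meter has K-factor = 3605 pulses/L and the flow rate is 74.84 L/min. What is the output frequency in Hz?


Frequency = K * Q / 60 (converting L/min to L/s).
f = 3605 * 74.84 / 60
f = 269798.2 / 60
f = 4496.64 Hz

4496.64 Hz


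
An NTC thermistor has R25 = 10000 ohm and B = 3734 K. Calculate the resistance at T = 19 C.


NTC thermistor equation: Rt = R25 * exp(B * (1/T - 1/T25)).
T in Kelvin: 292.15 K, T25 = 298.15 K
1/T - 1/T25 = 1/292.15 - 1/298.15 = 6.888e-05
B * (1/T - 1/T25) = 3734 * 6.888e-05 = 0.2572
Rt = 10000 * exp(0.2572) = 12933.1 ohm

12933.1 ohm


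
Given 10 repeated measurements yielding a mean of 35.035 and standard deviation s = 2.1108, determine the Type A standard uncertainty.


The standard uncertainty for Type A evaluation is u = s / sqrt(n).
u = 2.1108 / sqrt(10)
u = 2.1108 / 3.1623
u = 0.6675

0.6675


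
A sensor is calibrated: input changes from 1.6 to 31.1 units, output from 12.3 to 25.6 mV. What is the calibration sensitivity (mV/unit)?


Sensitivity = (y2 - y1) / (x2 - x1).
S = (25.6 - 12.3) / (31.1 - 1.6)
S = 13.3 / 29.5
S = 0.4508 mV/unit

0.4508 mV/unit


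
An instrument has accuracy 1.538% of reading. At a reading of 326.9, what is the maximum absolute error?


Absolute error = (accuracy% / 100) * reading.
Error = (1.538 / 100) * 326.9
Error = 0.01538 * 326.9
Error = 5.0277

5.0277


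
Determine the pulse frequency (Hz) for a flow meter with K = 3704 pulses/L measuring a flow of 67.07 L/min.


Frequency = K * Q / 60 (converting L/min to L/s).
f = 3704 * 67.07 / 60
f = 248427.28 / 60
f = 4140.45 Hz

4140.45 Hz


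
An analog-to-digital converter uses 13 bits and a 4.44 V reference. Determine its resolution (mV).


The resolution (LSB) of an ADC is Vref / 2^n.
LSB = 4.44 / 2^13
LSB = 4.44 / 8192
LSB = 0.00054199 V = 0.54199219 mV

0.54199219 mV


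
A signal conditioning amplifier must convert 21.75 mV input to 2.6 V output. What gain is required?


Gain = Vout / Vin (converting to same units).
G = 2.6 V / 21.75 mV
G = 2600.0 mV / 21.75 mV
G = 119.54

119.54


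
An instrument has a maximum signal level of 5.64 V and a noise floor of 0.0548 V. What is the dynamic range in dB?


Dynamic range = 20 * log10(Vmax / Vnoise).
DR = 20 * log10(5.64 / 0.0548)
DR = 20 * log10(102.92)
DR = 40.25 dB

40.25 dB


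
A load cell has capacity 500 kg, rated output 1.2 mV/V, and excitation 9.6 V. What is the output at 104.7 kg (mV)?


Vout = rated_output * Vex * (load / capacity).
Vout = 1.2 * 9.6 * (104.7 / 500)
Vout = 1.2 * 9.6 * 0.2094
Vout = 2.412 mV

2.412 mV


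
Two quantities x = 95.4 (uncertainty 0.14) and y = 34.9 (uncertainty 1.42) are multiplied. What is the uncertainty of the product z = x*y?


For a product z = x*y, the relative uncertainty is:
uz/z = sqrt((ux/x)^2 + (uy/y)^2)
Relative uncertainties: ux/x = 0.14/95.4 = 0.001468
uy/y = 1.42/34.9 = 0.040688
z = 95.4 * 34.9 = 3329.5
uz = 3329.5 * sqrt(0.001468^2 + 0.040688^2) = 135.556

135.556


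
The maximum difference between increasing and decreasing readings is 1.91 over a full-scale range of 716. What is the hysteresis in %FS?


Hysteresis = (max difference / full scale) * 100%.
H = (1.91 / 716) * 100
H = 0.267 %FS

0.267 %FS


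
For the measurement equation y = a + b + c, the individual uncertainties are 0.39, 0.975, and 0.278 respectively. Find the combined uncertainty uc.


For a sum of independent quantities, uc = sqrt(u1^2 + u2^2 + u3^2).
uc = sqrt(0.39^2 + 0.975^2 + 0.278^2)
uc = sqrt(0.1521 + 0.950625 + 0.077284)
uc = 1.0863

1.0863


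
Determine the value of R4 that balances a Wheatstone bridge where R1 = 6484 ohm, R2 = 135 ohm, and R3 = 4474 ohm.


At balance: R1*R4 = R2*R3, so R4 = R2*R3/R1.
R4 = 135 * 4474 / 6484
R4 = 603990 / 6484
R4 = 93.15 ohm

93.15 ohm


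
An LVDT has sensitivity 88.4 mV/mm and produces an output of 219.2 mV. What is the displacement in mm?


Displacement = Vout / sensitivity.
d = 219.2 / 88.4
d = 2.48 mm

2.48 mm


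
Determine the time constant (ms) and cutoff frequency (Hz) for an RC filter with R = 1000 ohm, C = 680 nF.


Time constant: tau = R * C.
tau = 1000 * 6.80e-07 = 0.00068 s
tau = 0.68 ms
Cutoff frequency: fc = 1 / (2*pi*R*C).
fc = 1 / (2*pi*0.00068) = 234.05 Hz

tau = 0.68 ms, fc = 234.05 Hz


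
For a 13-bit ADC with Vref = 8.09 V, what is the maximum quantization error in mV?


The maximum quantization error is +/- LSB/2.
LSB = Vref / 2^n = 8.09 / 8192 = 0.00098755 V
Max error = LSB / 2 = 0.00098755 / 2 = 0.00049377 V
Max error = 0.4938 mV

0.4938 mV


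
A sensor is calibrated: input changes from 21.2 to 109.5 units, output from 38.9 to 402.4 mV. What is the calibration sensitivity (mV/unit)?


Sensitivity = (y2 - y1) / (x2 - x1).
S = (402.4 - 38.9) / (109.5 - 21.2)
S = 363.5 / 88.3
S = 4.1166 mV/unit

4.1166 mV/unit


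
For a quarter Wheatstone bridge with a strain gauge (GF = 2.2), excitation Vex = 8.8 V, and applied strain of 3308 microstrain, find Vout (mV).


Quarter bridge output: Vout = (GF * epsilon * Vex) / 4.
Vout = (2.2 * 3308e-6 * 8.8) / 4
Vout = 0.06404288 / 4 V
Vout = 0.01601072 V = 16.0107 mV

16.0107 mV


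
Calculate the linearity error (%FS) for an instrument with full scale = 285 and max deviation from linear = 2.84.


Linearity error = (max deviation / full scale) * 100%.
Linearity = (2.84 / 285) * 100
Linearity = 0.996 %FS

0.996 %FS


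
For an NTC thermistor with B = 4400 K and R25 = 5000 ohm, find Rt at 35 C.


NTC thermistor equation: Rt = R25 * exp(B * (1/T - 1/T25)).
T in Kelvin: 308.15 K, T25 = 298.15 K
1/T - 1/T25 = 1/308.15 - 1/298.15 = -0.00010884
B * (1/T - 1/T25) = 4400 * -0.00010884 = -0.4789
Rt = 5000 * exp(-0.4789) = 3097.3 ohm

3097.3 ohm


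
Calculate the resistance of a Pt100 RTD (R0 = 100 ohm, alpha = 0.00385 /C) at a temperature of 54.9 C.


The RTD equation: Rt = R0 * (1 + alpha * T).
Rt = 100 * (1 + 0.00385 * 54.9)
Rt = 100 * (1 + 0.211365)
Rt = 100 * 1.211365
Rt = 121.136 ohm

121.136 ohm


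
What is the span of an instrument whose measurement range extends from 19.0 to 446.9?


Span = upper range - lower range.
Span = 446.9 - (19.0)
Span = 427.9

427.9


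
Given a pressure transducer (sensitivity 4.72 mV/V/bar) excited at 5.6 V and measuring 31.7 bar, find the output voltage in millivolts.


Output = sensitivity * Vex * P.
Vout = 4.72 * 5.6 * 31.7
Vout = 26.432 * 31.7
Vout = 837.89 mV

837.89 mV


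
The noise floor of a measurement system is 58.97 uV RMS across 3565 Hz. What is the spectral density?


Noise spectral density = Vrms / sqrt(BW).
NSD = 58.97 / sqrt(3565)
NSD = 58.97 / 59.7076
NSD = 0.9876 uV/sqrt(Hz)

0.9876 uV/sqrt(Hz)


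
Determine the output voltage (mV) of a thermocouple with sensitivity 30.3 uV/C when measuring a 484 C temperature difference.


The thermocouple output V = sensitivity * dT.
V = 30.3 uV/C * 484 C
V = 14665.2 uV
V = 14.665 mV

14.665 mV


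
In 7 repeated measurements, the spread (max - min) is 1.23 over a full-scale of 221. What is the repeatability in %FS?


Repeatability = (spread / full scale) * 100%.
R = (1.23 / 221) * 100
R = 0.557 %FS

0.557 %FS


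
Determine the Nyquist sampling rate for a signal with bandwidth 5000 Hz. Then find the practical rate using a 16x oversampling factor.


By Nyquist theorem, fs_min = 2 * fmax.
fs_min = 2 * 5000 = 10000 Hz
Practical rate = 16 * fs_min = 16 * 10000 = 160000 Hz

fs_min = 10000 Hz, fs_practical = 160000 Hz


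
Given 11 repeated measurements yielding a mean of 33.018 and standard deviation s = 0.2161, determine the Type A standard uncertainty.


The standard uncertainty for Type A evaluation is u = s / sqrt(n).
u = 0.2161 / sqrt(11)
u = 0.2161 / 3.3166
u = 0.0652

0.0652


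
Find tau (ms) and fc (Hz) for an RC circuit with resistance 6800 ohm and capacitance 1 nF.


Time constant: tau = R * C.
tau = 6800 * 1.00e-09 = 6.8e-06 s
tau = 0.0068 ms
Cutoff frequency: fc = 1 / (2*pi*R*C).
fc = 1 / (2*pi*6.8e-06) = 23405.14 Hz

tau = 0.0068 ms, fc = 23405.14 Hz


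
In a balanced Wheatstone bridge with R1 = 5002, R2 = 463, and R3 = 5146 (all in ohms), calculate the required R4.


At balance: R1*R4 = R2*R3, so R4 = R2*R3/R1.
R4 = 463 * 5146 / 5002
R4 = 2382598 / 5002
R4 = 476.33 ohm

476.33 ohm


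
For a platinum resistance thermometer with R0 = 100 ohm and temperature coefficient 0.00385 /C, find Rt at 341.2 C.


The RTD equation: Rt = R0 * (1 + alpha * T).
Rt = 100 * (1 + 0.00385 * 341.2)
Rt = 100 * (1 + 1.31362)
Rt = 100 * 2.31362
Rt = 231.362 ohm

231.362 ohm


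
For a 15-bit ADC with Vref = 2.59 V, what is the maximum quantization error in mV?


The maximum quantization error is +/- LSB/2.
LSB = Vref / 2^n = 2.59 / 32768 = 7.904e-05 V
Max error = LSB / 2 = 7.904e-05 / 2 = 3.952e-05 V
Max error = 0.0395 mV

0.0395 mV


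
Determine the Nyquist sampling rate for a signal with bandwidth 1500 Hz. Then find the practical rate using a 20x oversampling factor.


By Nyquist theorem, fs_min = 2 * fmax.
fs_min = 2 * 1500 = 3000 Hz
Practical rate = 20 * fs_min = 20 * 3000 = 60000 Hz

fs_min = 3000 Hz, fs_practical = 60000 Hz


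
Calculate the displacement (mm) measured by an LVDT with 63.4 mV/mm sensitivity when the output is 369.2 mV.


Displacement = Vout / sensitivity.
d = 369.2 / 63.4
d = 5.823 mm

5.823 mm


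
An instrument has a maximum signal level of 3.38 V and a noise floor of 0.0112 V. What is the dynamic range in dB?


Dynamic range = 20 * log10(Vmax / Vnoise).
DR = 20 * log10(3.38 / 0.0112)
DR = 20 * log10(301.79)
DR = 49.59 dB

49.59 dB


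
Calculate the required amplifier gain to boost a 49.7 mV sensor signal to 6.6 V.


Gain = Vout / Vin (converting to same units).
G = 6.6 V / 49.7 mV
G = 6600.0 mV / 49.7 mV
G = 132.8

132.8


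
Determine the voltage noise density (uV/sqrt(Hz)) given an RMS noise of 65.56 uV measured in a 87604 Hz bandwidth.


Noise spectral density = Vrms / sqrt(BW).
NSD = 65.56 / sqrt(87604)
NSD = 65.56 / 295.9797
NSD = 0.2215 uV/sqrt(Hz)

0.2215 uV/sqrt(Hz)


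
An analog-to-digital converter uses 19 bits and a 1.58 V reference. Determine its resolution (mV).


The resolution (LSB) of an ADC is Vref / 2^n.
LSB = 1.58 / 2^19
LSB = 1.58 / 524288
LSB = 3.01e-06 V = 0.00301361 mV

0.00301361 mV


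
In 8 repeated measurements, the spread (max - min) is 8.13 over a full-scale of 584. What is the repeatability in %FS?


Repeatability = (spread / full scale) * 100%.
R = (8.13 / 584) * 100
R = 1.392 %FS

1.392 %FS


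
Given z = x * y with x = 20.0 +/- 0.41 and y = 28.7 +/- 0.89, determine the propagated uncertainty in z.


For a product z = x*y, the relative uncertainty is:
uz/z = sqrt((ux/x)^2 + (uy/y)^2)
Relative uncertainties: ux/x = 0.41/20.0 = 0.0205
uy/y = 0.89/28.7 = 0.03101
z = 20.0 * 28.7 = 574.0
uz = 574.0 * sqrt(0.0205^2 + 0.03101^2) = 21.338

21.338


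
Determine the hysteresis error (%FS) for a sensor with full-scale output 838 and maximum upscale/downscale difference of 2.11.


Hysteresis = (max difference / full scale) * 100%.
H = (2.11 / 838) * 100
H = 0.252 %FS

0.252 %FS


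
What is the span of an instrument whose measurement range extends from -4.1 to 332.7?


Span = upper range - lower range.
Span = 332.7 - (-4.1)
Span = 336.8

336.8


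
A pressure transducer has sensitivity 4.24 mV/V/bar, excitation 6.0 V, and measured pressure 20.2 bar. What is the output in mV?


Output = sensitivity * Vex * P.
Vout = 4.24 * 6.0 * 20.2
Vout = 25.44 * 20.2
Vout = 513.89 mV

513.89 mV


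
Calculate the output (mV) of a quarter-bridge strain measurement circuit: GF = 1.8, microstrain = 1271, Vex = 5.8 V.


Quarter bridge output: Vout = (GF * epsilon * Vex) / 4.
Vout = (1.8 * 1271e-6 * 5.8) / 4
Vout = 0.01326924 / 4 V
Vout = 0.00331731 V = 3.3173 mV

3.3173 mV


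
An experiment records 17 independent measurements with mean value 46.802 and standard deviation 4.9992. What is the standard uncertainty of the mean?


The standard uncertainty for Type A evaluation is u = s / sqrt(n).
u = 4.9992 / sqrt(17)
u = 4.9992 / 4.1231
u = 1.2125

1.2125


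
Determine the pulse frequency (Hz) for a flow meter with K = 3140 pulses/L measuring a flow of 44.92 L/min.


Frequency = K * Q / 60 (converting L/min to L/s).
f = 3140 * 44.92 / 60
f = 141048.8 / 60
f = 2350.81 Hz

2350.81 Hz


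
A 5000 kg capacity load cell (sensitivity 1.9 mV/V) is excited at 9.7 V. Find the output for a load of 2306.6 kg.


Vout = rated_output * Vex * (load / capacity).
Vout = 1.9 * 9.7 * (2306.6 / 5000)
Vout = 1.9 * 9.7 * 0.46132
Vout = 8.502 mV

8.502 mV


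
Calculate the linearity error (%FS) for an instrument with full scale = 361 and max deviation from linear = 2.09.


Linearity error = (max deviation / full scale) * 100%.
Linearity = (2.09 / 361) * 100
Linearity = 0.579 %FS

0.579 %FS


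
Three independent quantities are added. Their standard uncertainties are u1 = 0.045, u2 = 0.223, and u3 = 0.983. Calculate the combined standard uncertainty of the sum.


For a sum of independent quantities, uc = sqrt(u1^2 + u2^2 + u3^2).
uc = sqrt(0.045^2 + 0.223^2 + 0.983^2)
uc = sqrt(0.002025 + 0.049729 + 0.966289)
uc = 1.009

1.009


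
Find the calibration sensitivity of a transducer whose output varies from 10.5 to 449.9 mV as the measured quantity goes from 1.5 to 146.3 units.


Sensitivity = (y2 - y1) / (x2 - x1).
S = (449.9 - 10.5) / (146.3 - 1.5)
S = 439.4 / 144.8
S = 3.0345 mV/unit

3.0345 mV/unit


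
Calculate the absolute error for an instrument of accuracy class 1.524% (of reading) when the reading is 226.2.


Absolute error = (accuracy% / 100) * reading.
Error = (1.524 / 100) * 226.2
Error = 0.01524 * 226.2
Error = 3.4473

3.4473


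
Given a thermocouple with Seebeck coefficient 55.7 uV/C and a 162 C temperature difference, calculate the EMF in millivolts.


The thermocouple output V = sensitivity * dT.
V = 55.7 uV/C * 162 C
V = 9023.4 uV
V = 9.023 mV

9.023 mV


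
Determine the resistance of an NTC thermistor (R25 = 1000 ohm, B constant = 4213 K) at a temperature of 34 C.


NTC thermistor equation: Rt = R25 * exp(B * (1/T - 1/T25)).
T in Kelvin: 307.15 K, T25 = 298.15 K
1/T - 1/T25 = 1/307.15 - 1/298.15 = -9.828e-05
B * (1/T - 1/T25) = 4213 * -9.828e-05 = -0.414
Rt = 1000 * exp(-0.414) = 661.0 ohm

661.0 ohm


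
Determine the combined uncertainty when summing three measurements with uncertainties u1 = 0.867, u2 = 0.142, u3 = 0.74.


For a sum of independent quantities, uc = sqrt(u1^2 + u2^2 + u3^2).
uc = sqrt(0.867^2 + 0.142^2 + 0.74^2)
uc = sqrt(0.751689 + 0.020164 + 0.5476)
uc = 1.1487

1.1487


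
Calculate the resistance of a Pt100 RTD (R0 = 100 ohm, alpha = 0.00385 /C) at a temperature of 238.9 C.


The RTD equation: Rt = R0 * (1 + alpha * T).
Rt = 100 * (1 + 0.00385 * 238.9)
Rt = 100 * (1 + 0.919765)
Rt = 100 * 1.919765
Rt = 191.976 ohm

191.976 ohm


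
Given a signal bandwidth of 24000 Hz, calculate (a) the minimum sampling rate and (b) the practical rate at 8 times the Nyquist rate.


By Nyquist theorem, fs_min = 2 * fmax.
fs_min = 2 * 24000 = 48000 Hz
Practical rate = 8 * fs_min = 8 * 48000 = 384000 Hz

fs_min = 48000 Hz, fs_practical = 384000 Hz


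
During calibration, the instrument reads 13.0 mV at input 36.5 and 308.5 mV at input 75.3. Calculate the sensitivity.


Sensitivity = (y2 - y1) / (x2 - x1).
S = (308.5 - 13.0) / (75.3 - 36.5)
S = 295.5 / 38.8
S = 7.616 mV/unit

7.616 mV/unit


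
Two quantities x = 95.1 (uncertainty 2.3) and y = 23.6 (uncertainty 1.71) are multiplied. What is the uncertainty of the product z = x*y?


For a product z = x*y, the relative uncertainty is:
uz/z = sqrt((ux/x)^2 + (uy/y)^2)
Relative uncertainties: ux/x = 2.3/95.1 = 0.024185
uy/y = 1.71/23.6 = 0.072458
z = 95.1 * 23.6 = 2244.4
uz = 2244.4 * sqrt(0.024185^2 + 0.072458^2) = 171.441

171.441


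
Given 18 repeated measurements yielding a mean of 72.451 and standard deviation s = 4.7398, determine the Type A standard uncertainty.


The standard uncertainty for Type A evaluation is u = s / sqrt(n).
u = 4.7398 / sqrt(18)
u = 4.7398 / 4.2426
u = 1.1172

1.1172


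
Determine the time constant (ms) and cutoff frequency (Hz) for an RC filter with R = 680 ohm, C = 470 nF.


Time constant: tau = R * C.
tau = 680 * 4.70e-07 = 0.0003196 s
tau = 0.3196 ms
Cutoff frequency: fc = 1 / (2*pi*R*C).
fc = 1 / (2*pi*0.0003196) = 497.98 Hz

tau = 0.3196 ms, fc = 497.98 Hz


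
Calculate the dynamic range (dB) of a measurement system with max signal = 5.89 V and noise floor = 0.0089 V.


Dynamic range = 20 * log10(Vmax / Vnoise).
DR = 20 * log10(5.89 / 0.0089)
DR = 20 * log10(661.8)
DR = 56.41 dB

56.41 dB


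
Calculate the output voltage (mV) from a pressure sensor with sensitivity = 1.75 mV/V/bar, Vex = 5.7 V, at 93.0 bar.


Output = sensitivity * Vex * P.
Vout = 1.75 * 5.7 * 93.0
Vout = 9.975 * 93.0
Vout = 927.67 mV

927.67 mV


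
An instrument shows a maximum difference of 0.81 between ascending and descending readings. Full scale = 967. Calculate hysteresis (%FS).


Hysteresis = (max difference / full scale) * 100%.
H = (0.81 / 967) * 100
H = 0.084 %FS

0.084 %FS


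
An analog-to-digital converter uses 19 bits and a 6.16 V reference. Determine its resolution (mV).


The resolution (LSB) of an ADC is Vref / 2^n.
LSB = 6.16 / 2^19
LSB = 6.16 / 524288
LSB = 1.175e-05 V = 0.01174927 mV

0.01174927 mV


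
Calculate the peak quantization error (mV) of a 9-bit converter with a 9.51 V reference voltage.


The maximum quantization error is +/- LSB/2.
LSB = Vref / 2^n = 9.51 / 512 = 0.01857422 V
Max error = LSB / 2 = 0.01857422 / 2 = 0.00928711 V
Max error = 9.2871 mV

9.2871 mV


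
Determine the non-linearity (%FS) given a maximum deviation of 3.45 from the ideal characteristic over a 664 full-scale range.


Linearity error = (max deviation / full scale) * 100%.
Linearity = (3.45 / 664) * 100
Linearity = 0.52 %FS

0.52 %FS


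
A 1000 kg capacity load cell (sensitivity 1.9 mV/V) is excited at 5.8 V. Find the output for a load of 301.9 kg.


Vout = rated_output * Vex * (load / capacity).
Vout = 1.9 * 5.8 * (301.9 / 1000)
Vout = 1.9 * 5.8 * 0.3019
Vout = 3.327 mV

3.327 mV


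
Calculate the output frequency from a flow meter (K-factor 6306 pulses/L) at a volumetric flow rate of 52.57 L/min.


Frequency = K * Q / 60 (converting L/min to L/s).
f = 6306 * 52.57 / 60
f = 331506.42 / 60
f = 5525.11 Hz

5525.11 Hz


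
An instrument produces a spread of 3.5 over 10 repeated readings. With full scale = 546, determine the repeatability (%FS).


Repeatability = (spread / full scale) * 100%.
R = (3.5 / 546) * 100
R = 0.641 %FS

0.641 %FS


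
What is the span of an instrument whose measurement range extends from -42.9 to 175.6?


Span = upper range - lower range.
Span = 175.6 - (-42.9)
Span = 218.5

218.5


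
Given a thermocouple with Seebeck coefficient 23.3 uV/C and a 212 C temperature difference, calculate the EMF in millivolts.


The thermocouple output V = sensitivity * dT.
V = 23.3 uV/C * 212 C
V = 4939.6 uV
V = 4.94 mV

4.94 mV


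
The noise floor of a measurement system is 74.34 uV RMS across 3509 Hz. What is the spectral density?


Noise spectral density = Vrms / sqrt(BW).
NSD = 74.34 / sqrt(3509)
NSD = 74.34 / 59.2368
NSD = 1.255 uV/sqrt(Hz)

1.255 uV/sqrt(Hz)


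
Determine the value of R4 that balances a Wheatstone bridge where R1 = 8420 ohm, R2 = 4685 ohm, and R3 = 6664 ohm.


At balance: R1*R4 = R2*R3, so R4 = R2*R3/R1.
R4 = 4685 * 6664 / 8420
R4 = 31220840 / 8420
R4 = 3707.94 ohm

3707.94 ohm


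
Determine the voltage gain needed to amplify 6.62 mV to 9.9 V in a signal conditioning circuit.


Gain = Vout / Vin (converting to same units).
G = 9.9 V / 6.62 mV
G = 9900.0 mV / 6.62 mV
G = 1495.47

1495.47


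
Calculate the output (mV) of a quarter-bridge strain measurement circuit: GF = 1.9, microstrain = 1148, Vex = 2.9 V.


Quarter bridge output: Vout = (GF * epsilon * Vex) / 4.
Vout = (1.9 * 1148e-6 * 2.9) / 4
Vout = 0.00632548 / 4 V
Vout = 0.00158137 V = 1.5814 mV

1.5814 mV


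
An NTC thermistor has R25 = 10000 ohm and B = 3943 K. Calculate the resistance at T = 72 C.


NTC thermistor equation: Rt = R25 * exp(B * (1/T - 1/T25)).
T in Kelvin: 345.15 K, T25 = 298.15 K
1/T - 1/T25 = 1/345.15 - 1/298.15 = -0.00045673
B * (1/T - 1/T25) = 3943 * -0.00045673 = -1.8009
Rt = 10000 * exp(-1.8009) = 1651.6 ohm

1651.6 ohm


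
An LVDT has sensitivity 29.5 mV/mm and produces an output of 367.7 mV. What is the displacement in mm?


Displacement = Vout / sensitivity.
d = 367.7 / 29.5
d = 12.464 mm

12.464 mm


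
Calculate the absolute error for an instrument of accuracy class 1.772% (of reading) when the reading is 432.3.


Absolute error = (accuracy% / 100) * reading.
Error = (1.772 / 100) * 432.3
Error = 0.01772 * 432.3
Error = 7.6604

7.6604


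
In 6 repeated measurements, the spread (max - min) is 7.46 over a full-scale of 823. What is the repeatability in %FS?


Repeatability = (spread / full scale) * 100%.
R = (7.46 / 823) * 100
R = 0.906 %FS

0.906 %FS


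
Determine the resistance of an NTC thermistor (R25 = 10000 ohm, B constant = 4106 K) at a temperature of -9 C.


NTC thermistor equation: Rt = R25 * exp(B * (1/T - 1/T25)).
T in Kelvin: 264.15 K, T25 = 298.15 K
1/T - 1/T25 = 1/264.15 - 1/298.15 = 0.00043171
B * (1/T - 1/T25) = 4106 * 0.00043171 = 1.7726
Rt = 10000 * exp(1.7726) = 58861.8 ohm

58861.8 ohm


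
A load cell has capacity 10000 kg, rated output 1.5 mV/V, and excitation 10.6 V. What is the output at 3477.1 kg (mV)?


Vout = rated_output * Vex * (load / capacity).
Vout = 1.5 * 10.6 * (3477.1 / 10000)
Vout = 1.5 * 10.6 * 0.34771
Vout = 5.529 mV

5.529 mV


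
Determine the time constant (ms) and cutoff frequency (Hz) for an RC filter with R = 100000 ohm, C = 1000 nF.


Time constant: tau = R * C.
tau = 100000 * 1.00e-06 = 0.1 s
tau = 100.0 ms
Cutoff frequency: fc = 1 / (2*pi*R*C).
fc = 1 / (2*pi*0.1) = 1.59 Hz

tau = 100.0 ms, fc = 1.59 Hz


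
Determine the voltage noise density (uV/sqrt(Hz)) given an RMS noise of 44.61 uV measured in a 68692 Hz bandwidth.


Noise spectral density = Vrms / sqrt(BW).
NSD = 44.61 / sqrt(68692)
NSD = 44.61 / 262.0916
NSD = 0.1702 uV/sqrt(Hz)

0.1702 uV/sqrt(Hz)


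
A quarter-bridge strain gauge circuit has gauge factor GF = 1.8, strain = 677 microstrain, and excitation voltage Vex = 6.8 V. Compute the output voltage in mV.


Quarter bridge output: Vout = (GF * epsilon * Vex) / 4.
Vout = (1.8 * 677e-6 * 6.8) / 4
Vout = 0.00828648 / 4 V
Vout = 0.00207162 V = 2.0716 mV

2.0716 mV


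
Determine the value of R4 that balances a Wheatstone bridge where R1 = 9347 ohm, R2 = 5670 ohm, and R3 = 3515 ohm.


At balance: R1*R4 = R2*R3, so R4 = R2*R3/R1.
R4 = 5670 * 3515 / 9347
R4 = 19930050 / 9347
R4 = 2132.24 ohm

2132.24 ohm


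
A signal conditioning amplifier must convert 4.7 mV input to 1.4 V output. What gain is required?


Gain = Vout / Vin (converting to same units).
G = 1.4 V / 4.7 mV
G = 1400.0 mV / 4.7 mV
G = 297.87

297.87


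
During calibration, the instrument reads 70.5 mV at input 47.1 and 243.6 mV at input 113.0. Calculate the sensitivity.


Sensitivity = (y2 - y1) / (x2 - x1).
S = (243.6 - 70.5) / (113.0 - 47.1)
S = 173.1 / 65.9
S = 2.6267 mV/unit

2.6267 mV/unit


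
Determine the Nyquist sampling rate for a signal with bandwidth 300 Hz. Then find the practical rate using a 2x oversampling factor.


By Nyquist theorem, fs_min = 2 * fmax.
fs_min = 2 * 300 = 600 Hz
Practical rate = 2 * fs_min = 2 * 600 = 1200 Hz

fs_min = 600 Hz, fs_practical = 1200 Hz


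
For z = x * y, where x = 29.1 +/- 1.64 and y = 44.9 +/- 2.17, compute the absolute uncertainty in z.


For a product z = x*y, the relative uncertainty is:
uz/z = sqrt((ux/x)^2 + (uy/y)^2)
Relative uncertainties: ux/x = 1.64/29.1 = 0.056357
uy/y = 2.17/44.9 = 0.04833
z = 29.1 * 44.9 = 1306.6
uz = 1306.6 * sqrt(0.056357^2 + 0.04833^2) = 97.004

97.004


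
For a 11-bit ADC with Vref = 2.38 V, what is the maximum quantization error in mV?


The maximum quantization error is +/- LSB/2.
LSB = Vref / 2^n = 2.38 / 2048 = 0.00116211 V
Max error = LSB / 2 = 0.00116211 / 2 = 0.00058105 V
Max error = 0.5811 mV

0.5811 mV


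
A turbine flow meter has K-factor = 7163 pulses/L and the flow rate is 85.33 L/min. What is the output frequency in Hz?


Frequency = K * Q / 60 (converting L/min to L/s).
f = 7163 * 85.33 / 60
f = 611218.79 / 60
f = 10186.98 Hz

10186.98 Hz


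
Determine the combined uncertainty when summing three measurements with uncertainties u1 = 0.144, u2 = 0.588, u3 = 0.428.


For a sum of independent quantities, uc = sqrt(u1^2 + u2^2 + u3^2).
uc = sqrt(0.144^2 + 0.588^2 + 0.428^2)
uc = sqrt(0.020736 + 0.345744 + 0.183184)
uc = 0.7414

0.7414


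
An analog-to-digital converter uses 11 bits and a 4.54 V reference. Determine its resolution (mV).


The resolution (LSB) of an ADC is Vref / 2^n.
LSB = 4.54 / 2^11
LSB = 4.54 / 2048
LSB = 0.0022168 V = 2.21679688 mV

2.21679688 mV


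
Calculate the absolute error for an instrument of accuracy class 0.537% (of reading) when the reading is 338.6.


Absolute error = (accuracy% / 100) * reading.
Error = (0.537 / 100) * 338.6
Error = 0.00537 * 338.6
Error = 1.8183

1.8183


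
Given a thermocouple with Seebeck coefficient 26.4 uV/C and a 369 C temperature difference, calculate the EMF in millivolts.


The thermocouple output V = sensitivity * dT.
V = 26.4 uV/C * 369 C
V = 9741.6 uV
V = 9.742 mV

9.742 mV


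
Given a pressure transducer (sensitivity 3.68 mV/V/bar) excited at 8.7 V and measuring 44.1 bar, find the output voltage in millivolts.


Output = sensitivity * Vex * P.
Vout = 3.68 * 8.7 * 44.1
Vout = 32.016 * 44.1
Vout = 1411.91 mV

1411.91 mV


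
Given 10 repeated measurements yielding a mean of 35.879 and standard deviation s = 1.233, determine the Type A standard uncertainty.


The standard uncertainty for Type A evaluation is u = s / sqrt(n).
u = 1.233 / sqrt(10)
u = 1.233 / 3.1623
u = 0.3899

0.3899


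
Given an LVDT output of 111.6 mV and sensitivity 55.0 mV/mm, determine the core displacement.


Displacement = Vout / sensitivity.
d = 111.6 / 55.0
d = 2.029 mm

2.029 mm


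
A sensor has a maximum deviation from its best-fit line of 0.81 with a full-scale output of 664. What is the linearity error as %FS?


Linearity error = (max deviation / full scale) * 100%.
Linearity = (0.81 / 664) * 100
Linearity = 0.122 %FS

0.122 %FS


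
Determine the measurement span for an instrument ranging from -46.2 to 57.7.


Span = upper range - lower range.
Span = 57.7 - (-46.2)
Span = 103.9

103.9


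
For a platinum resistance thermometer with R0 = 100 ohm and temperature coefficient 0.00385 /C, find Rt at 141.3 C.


The RTD equation: Rt = R0 * (1 + alpha * T).
Rt = 100 * (1 + 0.00385 * 141.3)
Rt = 100 * (1 + 0.544005)
Rt = 100 * 1.544005
Rt = 154.4 ohm

154.4 ohm


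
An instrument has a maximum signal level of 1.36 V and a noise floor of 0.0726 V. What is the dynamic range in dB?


Dynamic range = 20 * log10(Vmax / Vnoise).
DR = 20 * log10(1.36 / 0.0726)
DR = 20 * log10(18.73)
DR = 25.45 dB

25.45 dB


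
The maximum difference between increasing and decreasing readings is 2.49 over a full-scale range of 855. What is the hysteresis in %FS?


Hysteresis = (max difference / full scale) * 100%.
H = (2.49 / 855) * 100
H = 0.291 %FS

0.291 %FS


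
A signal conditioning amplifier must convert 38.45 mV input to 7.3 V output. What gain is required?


Gain = Vout / Vin (converting to same units).
G = 7.3 V / 38.45 mV
G = 7300.0 mV / 38.45 mV
G = 189.86

189.86


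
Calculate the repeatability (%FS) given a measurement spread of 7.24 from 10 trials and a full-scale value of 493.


Repeatability = (spread / full scale) * 100%.
R = (7.24 / 493) * 100
R = 1.469 %FS

1.469 %FS


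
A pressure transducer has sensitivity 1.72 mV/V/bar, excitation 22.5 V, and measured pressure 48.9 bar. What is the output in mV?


Output = sensitivity * Vex * P.
Vout = 1.72 * 22.5 * 48.9
Vout = 38.7 * 48.9
Vout = 1892.43 mV

1892.43 mV


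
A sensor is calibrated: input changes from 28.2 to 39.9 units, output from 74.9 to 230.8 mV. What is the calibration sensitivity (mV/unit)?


Sensitivity = (y2 - y1) / (x2 - x1).
S = (230.8 - 74.9) / (39.9 - 28.2)
S = 155.9 / 11.7
S = 13.3248 mV/unit

13.3248 mV/unit


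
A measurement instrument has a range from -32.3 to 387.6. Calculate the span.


Span = upper range - lower range.
Span = 387.6 - (-32.3)
Span = 419.9

419.9


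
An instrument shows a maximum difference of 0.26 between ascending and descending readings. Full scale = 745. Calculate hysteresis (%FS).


Hysteresis = (max difference / full scale) * 100%.
H = (0.26 / 745) * 100
H = 0.035 %FS

0.035 %FS


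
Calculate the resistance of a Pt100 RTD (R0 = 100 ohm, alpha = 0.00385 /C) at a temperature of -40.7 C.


The RTD equation: Rt = R0 * (1 + alpha * T).
Rt = 100 * (1 + 0.00385 * -40.7)
Rt = 100 * (1 + -0.156695)
Rt = 100 * 0.843305
Rt = 84.331 ohm

84.331 ohm


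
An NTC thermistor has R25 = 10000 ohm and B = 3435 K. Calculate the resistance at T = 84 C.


NTC thermistor equation: Rt = R25 * exp(B * (1/T - 1/T25)).
T in Kelvin: 357.15 K, T25 = 298.15 K
1/T - 1/T25 = 1/357.15 - 1/298.15 = -0.00055407
B * (1/T - 1/T25) = 3435 * -0.00055407 = -1.9032
Rt = 10000 * exp(-1.9032) = 1490.8 ohm

1490.8 ohm


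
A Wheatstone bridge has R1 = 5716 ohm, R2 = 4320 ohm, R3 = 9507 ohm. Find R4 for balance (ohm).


At balance: R1*R4 = R2*R3, so R4 = R2*R3/R1.
R4 = 4320 * 9507 / 5716
R4 = 41070240 / 5716
R4 = 7185.14 ohm

7185.14 ohm


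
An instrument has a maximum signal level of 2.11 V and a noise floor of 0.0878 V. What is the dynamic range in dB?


Dynamic range = 20 * log10(Vmax / Vnoise).
DR = 20 * log10(2.11 / 0.0878)
DR = 20 * log10(24.03)
DR = 27.62 dB

27.62 dB


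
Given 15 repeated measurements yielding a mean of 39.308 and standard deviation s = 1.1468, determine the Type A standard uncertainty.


The standard uncertainty for Type A evaluation is u = s / sqrt(n).
u = 1.1468 / sqrt(15)
u = 1.1468 / 3.873
u = 0.2961

0.2961


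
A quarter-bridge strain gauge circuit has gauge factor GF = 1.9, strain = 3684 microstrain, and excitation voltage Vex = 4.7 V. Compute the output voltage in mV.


Quarter bridge output: Vout = (GF * epsilon * Vex) / 4.
Vout = (1.9 * 3684e-6 * 4.7) / 4
Vout = 0.03289812 / 4 V
Vout = 0.00822453 V = 8.2245 mV

8.2245 mV


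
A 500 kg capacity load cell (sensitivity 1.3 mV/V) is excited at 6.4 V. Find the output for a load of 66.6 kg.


Vout = rated_output * Vex * (load / capacity).
Vout = 1.3 * 6.4 * (66.6 / 500)
Vout = 1.3 * 6.4 * 0.1332
Vout = 1.108 mV

1.108 mV


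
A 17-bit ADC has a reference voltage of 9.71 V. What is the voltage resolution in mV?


The resolution (LSB) of an ADC is Vref / 2^n.
LSB = 9.71 / 2^17
LSB = 9.71 / 131072
LSB = 7.408e-05 V = 0.07408142 mV

0.07408142 mV


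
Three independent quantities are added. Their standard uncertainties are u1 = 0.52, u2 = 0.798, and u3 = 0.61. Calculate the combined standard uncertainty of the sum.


For a sum of independent quantities, uc = sqrt(u1^2 + u2^2 + u3^2).
uc = sqrt(0.52^2 + 0.798^2 + 0.61^2)
uc = sqrt(0.2704 + 0.636804 + 0.3721)
uc = 1.1311

1.1311


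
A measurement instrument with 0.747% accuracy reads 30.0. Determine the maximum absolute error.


Absolute error = (accuracy% / 100) * reading.
Error = (0.747 / 100) * 30.0
Error = 0.00747 * 30.0
Error = 0.2241

0.2241


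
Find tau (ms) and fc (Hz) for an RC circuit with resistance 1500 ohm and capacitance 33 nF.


Time constant: tau = R * C.
tau = 1500 * 3.30e-08 = 4.95e-05 s
tau = 0.0495 ms
Cutoff frequency: fc = 1 / (2*pi*R*C).
fc = 1 / (2*pi*4.95e-05) = 3215.25 Hz

tau = 0.0495 ms, fc = 3215.25 Hz


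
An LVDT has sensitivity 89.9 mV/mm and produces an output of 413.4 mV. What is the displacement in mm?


Displacement = Vout / sensitivity.
d = 413.4 / 89.9
d = 4.598 mm

4.598 mm


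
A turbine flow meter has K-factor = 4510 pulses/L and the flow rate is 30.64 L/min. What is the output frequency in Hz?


Frequency = K * Q / 60 (converting L/min to L/s).
f = 4510 * 30.64 / 60
f = 138186.4 / 60
f = 2303.11 Hz

2303.11 Hz


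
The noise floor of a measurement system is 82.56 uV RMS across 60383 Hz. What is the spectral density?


Noise spectral density = Vrms / sqrt(BW).
NSD = 82.56 / sqrt(60383)
NSD = 82.56 / 245.7295
NSD = 0.336 uV/sqrt(Hz)

0.336 uV/sqrt(Hz)


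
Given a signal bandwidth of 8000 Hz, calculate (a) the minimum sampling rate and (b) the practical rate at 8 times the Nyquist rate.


By Nyquist theorem, fs_min = 2 * fmax.
fs_min = 2 * 8000 = 16000 Hz
Practical rate = 8 * fs_min = 8 * 16000 = 128000 Hz

fs_min = 16000 Hz, fs_practical = 128000 Hz


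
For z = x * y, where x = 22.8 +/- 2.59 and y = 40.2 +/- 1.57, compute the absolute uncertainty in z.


For a product z = x*y, the relative uncertainty is:
uz/z = sqrt((ux/x)^2 + (uy/y)^2)
Relative uncertainties: ux/x = 2.59/22.8 = 0.113596
uy/y = 1.57/40.2 = 0.039055
z = 22.8 * 40.2 = 916.6
uz = 916.6 * sqrt(0.113596^2 + 0.039055^2) = 110.1

110.1


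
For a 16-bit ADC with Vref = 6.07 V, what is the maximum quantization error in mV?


The maximum quantization error is +/- LSB/2.
LSB = Vref / 2^n = 6.07 / 65536 = 9.262e-05 V
Max error = LSB / 2 = 9.262e-05 / 2 = 4.631e-05 V
Max error = 0.0463 mV

0.0463 mV


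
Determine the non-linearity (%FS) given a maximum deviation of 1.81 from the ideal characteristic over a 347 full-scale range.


Linearity error = (max deviation / full scale) * 100%.
Linearity = (1.81 / 347) * 100
Linearity = 0.522 %FS

0.522 %FS


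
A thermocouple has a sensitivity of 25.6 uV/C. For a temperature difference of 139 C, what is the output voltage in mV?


The thermocouple output V = sensitivity * dT.
V = 25.6 uV/C * 139 C
V = 3558.4 uV
V = 3.558 mV

3.558 mV


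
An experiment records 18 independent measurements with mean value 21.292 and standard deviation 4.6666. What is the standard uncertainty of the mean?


The standard uncertainty for Type A evaluation is u = s / sqrt(n).
u = 4.6666 / sqrt(18)
u = 4.6666 / 4.2426
u = 1.0999

1.0999


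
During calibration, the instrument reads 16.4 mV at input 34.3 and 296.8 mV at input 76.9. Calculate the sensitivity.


Sensitivity = (y2 - y1) / (x2 - x1).
S = (296.8 - 16.4) / (76.9 - 34.3)
S = 280.4 / 42.6
S = 6.5822 mV/unit

6.5822 mV/unit


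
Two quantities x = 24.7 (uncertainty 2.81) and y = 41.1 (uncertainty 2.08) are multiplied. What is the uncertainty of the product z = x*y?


For a product z = x*y, the relative uncertainty is:
uz/z = sqrt((ux/x)^2 + (uy/y)^2)
Relative uncertainties: ux/x = 2.81/24.7 = 0.113765
uy/y = 2.08/41.1 = 0.050608
z = 24.7 * 41.1 = 1015.2
uz = 1015.2 * sqrt(0.113765^2 + 0.050608^2) = 126.403

126.403
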